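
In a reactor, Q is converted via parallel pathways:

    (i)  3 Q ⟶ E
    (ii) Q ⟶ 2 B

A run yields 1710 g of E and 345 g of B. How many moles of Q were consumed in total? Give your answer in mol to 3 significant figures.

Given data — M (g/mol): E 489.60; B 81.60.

n(E) = 1710 / 489.60 = 3.493 mol
n(B) = 345 / 81.60 = 4.228 mol
n(Q) via (i) = (3/1)×3.493 = 10.48 mol
n(Q) via (ii) = (1/2)×4.228 = 2.114 mol
total n(Q) = 10.48 + 2.114 = 12.59 mol

12.6 mol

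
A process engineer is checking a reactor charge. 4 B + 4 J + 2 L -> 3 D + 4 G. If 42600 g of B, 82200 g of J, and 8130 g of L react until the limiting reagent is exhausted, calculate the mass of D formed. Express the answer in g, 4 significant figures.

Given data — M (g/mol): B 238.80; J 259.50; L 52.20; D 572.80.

76640 g

n(B) = 42600 / 238.80 = 178.4 mol
n(J) = 82200 / 259.50 = 316.8 mol
n(L) = 8130 / 52.20 = 155.7 mol
n/ν → B: 44.60, J: 79.20, L: 77.85; B is limiting.
n(D) = (3/4) × 178.4 = 133.8 mol
mass = 133.8 × 572.80 = 76640 g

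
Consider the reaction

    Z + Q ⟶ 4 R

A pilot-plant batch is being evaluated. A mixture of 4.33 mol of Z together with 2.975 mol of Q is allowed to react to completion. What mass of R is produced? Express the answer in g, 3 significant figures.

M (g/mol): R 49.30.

n(Z) = 4.330 mol
n(Q) = 2.975 mol
n/ν for Z = 4.330/1 = 4.330
n/ν for Q = 2.975/1 = 2.975
Smallest n/ν is Q → limiting reagent.
n(R) = (4/1) × 2.975 = 11.90 mol
mass = 11.90 × 49.30 = 586.7 g

587 g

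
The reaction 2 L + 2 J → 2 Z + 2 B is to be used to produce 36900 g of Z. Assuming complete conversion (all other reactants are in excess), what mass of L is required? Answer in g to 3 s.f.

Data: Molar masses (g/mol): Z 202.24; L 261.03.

47600 g

n(Z) = 36900 / 202.24 = 182.5 mol
n(L) = (2/2) × 182.5 = 182.5 mol
mass = 182.5 × 261.03 = 47640 g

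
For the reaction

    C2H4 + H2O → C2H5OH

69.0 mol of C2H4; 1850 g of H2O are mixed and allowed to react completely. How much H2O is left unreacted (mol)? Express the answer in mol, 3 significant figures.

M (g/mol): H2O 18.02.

n(C2H4) = 69.00 mol
n(H2O) = 1850 / 18.02 = 102.7 mol
n/ν → C2H4: 69.00, H2O: 102.7; C2H4 is limiting.
H2O consumed = (1/1) × 69.00 = 69.00 mol
H2O remaining = 102.7 − 69.00 = 33.70 mol

33.7 mol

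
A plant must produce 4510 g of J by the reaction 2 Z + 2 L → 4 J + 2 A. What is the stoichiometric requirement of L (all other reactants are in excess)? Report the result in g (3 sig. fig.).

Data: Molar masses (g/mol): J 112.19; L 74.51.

1500 g

n(J) = 4510 / 112.19 = 40.20 mol
n(L) = (2/4) × 40.20 = 20.10 mol
mass = 20.10 × 74.51 = 1498 g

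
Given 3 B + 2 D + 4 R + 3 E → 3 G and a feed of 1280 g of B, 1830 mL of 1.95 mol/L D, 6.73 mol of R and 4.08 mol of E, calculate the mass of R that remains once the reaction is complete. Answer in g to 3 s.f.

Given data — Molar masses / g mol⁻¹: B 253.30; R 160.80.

207 g

n(B) = 1280 / 253.30 = 5.053 mol
n(D) = 1.95 × 1830/1000 = 3.569 mol
n(R) = 6.730 mol
n(E) = 4.080 mol
n/ν for B = 5.053/3 = 1.684
n/ν for D = 3.569/2 = 1.785
n/ν for R = 6.730/4 = 1.683
n/ν for E = 4.080/3 = 1.360
Smallest n/ν is E → limiting reagent.
R consumed = (4/3) × 4.080 = 5.440 mol
R remaining = 6.730 − 5.440 = 1.290 mol
mass = 1.290 × 160.80 = 207.4 g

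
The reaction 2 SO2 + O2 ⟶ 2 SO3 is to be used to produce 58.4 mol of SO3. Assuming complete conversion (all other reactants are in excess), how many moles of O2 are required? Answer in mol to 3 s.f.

29.2 mol

n(SO3) = 58.40 mol
n(O2) = (1/2) × 58.40 = 29.20 mol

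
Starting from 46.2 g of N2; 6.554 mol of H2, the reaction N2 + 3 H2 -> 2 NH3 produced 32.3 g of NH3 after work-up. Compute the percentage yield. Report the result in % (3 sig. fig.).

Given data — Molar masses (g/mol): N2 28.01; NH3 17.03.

n(N2) = 46.20 / 28.01 = 1.649 mol
n(H2) = 6.554 mol
n/ν → N2: 1.649, H2: 2.185; N2 is limiting.
theoretical n(NH3) = (2/1) × 1.649 = 3.298 mol → 56.16 g
% yield = 32.3 / 56.16 × 100 = 57.51 %

57.5 %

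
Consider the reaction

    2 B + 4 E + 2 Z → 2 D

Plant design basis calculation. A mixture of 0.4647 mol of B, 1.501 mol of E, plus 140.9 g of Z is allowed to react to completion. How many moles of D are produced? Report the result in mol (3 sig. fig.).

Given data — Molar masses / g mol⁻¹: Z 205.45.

n(B) = 0.4647 mol
n(E) = 1.501 mol
n(Z) = 140.9 / 205.45 = 0.6858 mol
n/ν → B: 0.2324, E: 0.3753, Z: 0.3429; B is limiting.
n(D) = (2/2) × 0.4647 = 0.4647 mol

0.465 mol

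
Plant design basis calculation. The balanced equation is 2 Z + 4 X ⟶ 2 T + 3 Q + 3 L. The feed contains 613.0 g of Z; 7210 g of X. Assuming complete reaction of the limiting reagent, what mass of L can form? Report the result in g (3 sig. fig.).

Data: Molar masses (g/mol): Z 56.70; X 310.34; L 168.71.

2740 g

n(Z) = 613.0 / 56.70 = 10.81 mol
n(X) = 7210 / 310.34 = 23.23 mol
n/ν for Z = 10.81/2 = 5.405
n/ν for X = 23.23/4 = 5.808
Smallest n/ν is Z → limiting reagent.
n(L) = (3/2) × 10.81 = 16.22 mol
mass = 16.22 × 168.71 = 2736 g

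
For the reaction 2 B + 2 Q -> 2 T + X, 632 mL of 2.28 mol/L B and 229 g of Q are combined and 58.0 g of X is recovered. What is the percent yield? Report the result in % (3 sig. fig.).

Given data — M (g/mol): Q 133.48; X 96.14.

n(B) = 2.28 × 632.0/1000 = 1.441 mol
n(Q) = 229.0 / 133.48 = 1.716 mol
n/ν for B = 1.441/2 = 0.7205
n/ν for Q = 1.716/2 = 0.8580
Smallest n/ν is B → limiting reagent.
theoretical n(X) = (1/2) × 1.441 = 0.7205 mol → 69.27 g
% yield = 58.0 / 69.27 × 100 = 83.73 %

83.7 %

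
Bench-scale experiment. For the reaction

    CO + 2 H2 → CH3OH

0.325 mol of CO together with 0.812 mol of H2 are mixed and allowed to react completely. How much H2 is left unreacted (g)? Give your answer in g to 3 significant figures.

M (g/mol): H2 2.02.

n(CO) = 0.3250 mol
n(H2) = 0.8120 mol
n/ν for CO = 0.3250/1 = 0.3250
n/ν for H2 = 0.8120/2 = 0.4060
Smallest n/ν is CO → limiting reagent.
H2 consumed = (2/1) × 0.3250 = 0.6500 mol
H2 remaining = 0.8120 − 0.6500 = 0.1620 mol
mass = 0.1620 × 2.02 = 0.3272 g

0.327 g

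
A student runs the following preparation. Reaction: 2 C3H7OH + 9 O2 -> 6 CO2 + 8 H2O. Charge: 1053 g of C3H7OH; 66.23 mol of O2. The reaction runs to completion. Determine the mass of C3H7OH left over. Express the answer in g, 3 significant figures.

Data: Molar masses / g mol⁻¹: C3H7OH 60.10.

168 g

n(C3H7OH) = 1053 / 60.10 = 17.52 mol
n(O2) = 66.23 mol
n/ν for C3H7OH = 17.52/2 = 8.760
n/ν for O2 = 66.23/9 = 7.359
Smallest n/ν is O2 → limiting reagent.
C3H7OH consumed = (2/9) × 66.23 = 14.72 mol
C3H7OH remaining = 17.52 − 14.72 = 2.800 mol
mass = 2.800 × 60.10 = 168.3 g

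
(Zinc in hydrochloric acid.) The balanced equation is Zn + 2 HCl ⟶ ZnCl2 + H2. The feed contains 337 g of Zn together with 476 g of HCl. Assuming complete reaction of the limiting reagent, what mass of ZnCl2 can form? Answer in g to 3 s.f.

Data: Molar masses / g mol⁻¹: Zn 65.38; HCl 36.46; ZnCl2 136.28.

702 g

n(Zn) = 337.0 / 65.38 = 5.154 mol
n(HCl) = 476.0 / 36.46 = 13.06 mol
n/ν → Zn: 5.154, HCl: 6.530; Zn is limiting.
n(ZnCl2) = (1/1) × 5.154 = 5.154 mol
mass = 5.154 × 136.28 = 702.4 g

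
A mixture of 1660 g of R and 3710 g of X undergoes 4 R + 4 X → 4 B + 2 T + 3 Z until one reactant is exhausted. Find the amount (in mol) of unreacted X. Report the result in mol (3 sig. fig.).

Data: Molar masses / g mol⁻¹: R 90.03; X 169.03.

n(R) = 1660 / 90.03 = 18.44 mol
n(X) = 3710 / 169.03 = 21.95 mol
n/ν → R: 4.610, X: 5.488; R is limiting.
X consumed = (4/4) × 18.44 = 18.44 mol
X remaining = 21.95 − 18.44 = 3.510 mol

3.51 mol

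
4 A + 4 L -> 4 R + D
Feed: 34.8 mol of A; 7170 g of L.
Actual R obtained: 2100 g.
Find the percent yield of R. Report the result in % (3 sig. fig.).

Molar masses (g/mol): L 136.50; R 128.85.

46.8 %

n(A) = 34.80 mol
n(L) = 7170 / 136.50 = 52.53 mol
n/ν for A = 34.80/4 = 8.700
n/ν for L = 52.53/4 = 13.13
Smallest n/ν is A → limiting reagent.
theoretical n(R) = (4/4) × 34.80 = 34.80 mol → 4484 g
% yield = 2100 / 4484 × 100 = 46.83 %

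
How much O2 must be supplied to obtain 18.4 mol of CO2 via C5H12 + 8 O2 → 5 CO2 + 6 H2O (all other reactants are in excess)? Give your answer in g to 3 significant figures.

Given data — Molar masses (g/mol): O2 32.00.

942 g

n(CO2) = 18.40 mol
n(O2) = (8/5) × 18.40 = 29.44 mol
mass = 29.44 × 32.00 = 942.1 g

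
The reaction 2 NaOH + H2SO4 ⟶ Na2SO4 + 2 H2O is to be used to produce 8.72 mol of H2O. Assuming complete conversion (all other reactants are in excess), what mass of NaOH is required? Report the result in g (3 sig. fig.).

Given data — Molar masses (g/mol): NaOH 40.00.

349 g

n(H2O) = 8.720 mol
n(NaOH) = (2/2) × 8.720 = 8.720 mol
mass = 8.720 × 40.00 = 348.8 g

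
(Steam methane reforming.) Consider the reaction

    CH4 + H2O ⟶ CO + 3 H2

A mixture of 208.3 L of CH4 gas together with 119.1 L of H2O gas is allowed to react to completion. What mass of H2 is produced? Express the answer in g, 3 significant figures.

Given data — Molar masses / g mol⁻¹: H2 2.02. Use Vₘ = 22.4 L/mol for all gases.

n(CH4) = 208.3 / 22.4 = 9.299 mol
n(H2O) = 119.1 / 22.4 = 5.317 mol
n/ν for CH4 = 9.299/1 = 9.299
n/ν for H2O = 5.317/1 = 5.317
Smallest n/ν is H2O → limiting reagent.
n(H2) = (3/1) × 5.317 = 15.95 mol
mass = 15.95 × 2.02 = 32.22 g

32.2 g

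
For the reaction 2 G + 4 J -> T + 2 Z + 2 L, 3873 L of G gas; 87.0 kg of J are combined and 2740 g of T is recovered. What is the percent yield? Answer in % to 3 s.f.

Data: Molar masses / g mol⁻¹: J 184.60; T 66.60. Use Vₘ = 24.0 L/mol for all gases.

n(G) = 3873 / 24.0 = 161.4 mol
n(J) = 87.00×1000 / 184.60 = 471.3 mol
n/ν for G = 161.4/2 = 80.70
n/ν for J = 471.3/4 = 117.8
Smallest n/ν is G → limiting reagent.
theoretical n(T) = (1/2) × 161.4 = 80.70 mol → 5375 g
% yield = 2740 / 5375 × 100 = 50.98 %

51.0 %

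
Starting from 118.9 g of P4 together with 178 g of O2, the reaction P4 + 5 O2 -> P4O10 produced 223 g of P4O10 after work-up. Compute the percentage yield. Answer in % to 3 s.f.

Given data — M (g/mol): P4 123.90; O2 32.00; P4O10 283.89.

81.9 %

n(P4) = 118.9 / 123.90 = 0.9596 mol
n(O2) = 178.0 / 32.00 = 5.563 mol
n/ν for P4 = 0.9596/1 = 0.9596
n/ν for O2 = 5.563/5 = 1.113
Smallest n/ν is P4 → limiting reagent.
theoretical n(P4O10) = (1/1) × 0.9596 = 0.9596 mol → 272.4 g
% yield = 223 / 272.4 × 100 = 81.86 %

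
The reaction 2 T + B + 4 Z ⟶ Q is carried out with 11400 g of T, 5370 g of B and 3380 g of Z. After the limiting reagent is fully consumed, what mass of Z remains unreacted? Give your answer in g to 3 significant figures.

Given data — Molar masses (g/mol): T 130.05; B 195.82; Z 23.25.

830 g

n(T) = 11400 / 130.05 = 87.66 mol
n(B) = 5370 / 195.82 = 27.42 mol
n(Z) = 3380 / 23.25 = 145.4 mol
n/ν → T: 43.83, B: 27.42, Z: 36.35; B is limiting.
Z consumed = (4/1) × 27.42 = 109.7 mol
Z remaining = 145.4 − 109.7 = 35.70 mol
mass = 35.70 × 23.25 = 830.0 g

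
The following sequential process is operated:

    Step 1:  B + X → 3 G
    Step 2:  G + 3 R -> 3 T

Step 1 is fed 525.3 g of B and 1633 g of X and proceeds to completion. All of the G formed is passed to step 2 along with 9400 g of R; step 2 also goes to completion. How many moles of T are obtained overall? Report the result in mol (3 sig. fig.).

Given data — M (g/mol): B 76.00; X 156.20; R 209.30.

Step 1:
n(B) = 525.3 / 76.00 = 6.912 mol
n(X) = 1633 / 156.20 = 10.45 mol
n/ν → B: 6.912, X: 10.45; B is limiting.
n(G) produced = (3/1) × 6.912 = 20.74 mol
Step 2:
n(G) available = 20.74 mol
n(R) = 9400 / 209.30 = 44.91 mol
n/ν → G: 20.74, R: 14.97; R is limiting.
n(T) = (3/3) × 44.91 = 44.91 mol

44.9 mol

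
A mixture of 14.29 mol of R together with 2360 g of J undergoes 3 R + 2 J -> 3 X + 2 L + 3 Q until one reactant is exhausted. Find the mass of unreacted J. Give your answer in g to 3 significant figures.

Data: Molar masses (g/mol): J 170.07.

n(R) = 14.29 mol
n(J) = 2360 / 170.07 = 13.88 mol
n/ν for R = 14.29/3 = 4.763
n/ν for J = 13.88/2 = 6.940
Smallest n/ν is R → limiting reagent.
J consumed = (2/3) × 14.29 = 9.527 mol
J remaining = 13.88 − 9.527 = 4.353 mol
mass = 4.353 × 170.07 = 740.3 g

740 g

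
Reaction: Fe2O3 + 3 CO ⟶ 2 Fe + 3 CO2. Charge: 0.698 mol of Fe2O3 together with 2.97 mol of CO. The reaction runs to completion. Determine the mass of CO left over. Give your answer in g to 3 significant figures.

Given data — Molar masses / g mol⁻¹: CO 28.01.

n(Fe2O3) = 0.6980 mol
n(CO) = 2.970 mol
n/ν for Fe2O3 = 0.6980/1 = 0.6980
n/ν for CO = 2.970/3 = 0.9900
Smallest n/ν is Fe2O3 → limiting reagent.
CO consumed = (3/1) × 0.6980 = 2.094 mol
CO remaining = 2.970 − 2.094 = 0.8760 mol
mass = 0.8760 × 28.01 = 24.54 g

24.5 g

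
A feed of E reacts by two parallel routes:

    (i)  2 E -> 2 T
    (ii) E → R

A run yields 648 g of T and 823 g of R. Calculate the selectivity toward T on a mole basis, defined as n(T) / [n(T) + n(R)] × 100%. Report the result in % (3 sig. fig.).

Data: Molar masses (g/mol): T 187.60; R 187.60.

44.1 %

n(T) = 648 / 187.60 = 3.454 mol
n(R) = 823 / 187.60 = 4.387 mol
selectivity = 3.454/(3.454+4.387) × 100 = 44.05 %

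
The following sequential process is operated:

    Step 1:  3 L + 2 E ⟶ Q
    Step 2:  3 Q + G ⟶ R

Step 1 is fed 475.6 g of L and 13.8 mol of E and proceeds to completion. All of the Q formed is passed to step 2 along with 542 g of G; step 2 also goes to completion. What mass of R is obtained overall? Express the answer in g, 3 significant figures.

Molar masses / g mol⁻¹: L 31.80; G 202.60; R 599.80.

Step 1:
n(L) = 475.6 / 31.80 = 14.96 mol
n(E) = 13.80 mol
n/ν for L = 14.96/3 = 4.987
n/ν for E = 13.80/2 = 6.900
Smallest n/ν is L → limiting reagent.
n(Q) produced = (1/3) × 14.96 = 4.987 mol
Step 2:
n(Q) available = 4.987 mol
n(G) = 542.0 / 202.60 = 2.675 mol
n/ν for Q = 4.987/3 = 1.662
n/ν for G = 2.675/1 = 2.675
Smallest n/ν is Q → limiting reagent.
n(R) = (1/3) × 4.987 = 1.662 mol
mass = 1.662 × 599.80 = 996.9 g

997 g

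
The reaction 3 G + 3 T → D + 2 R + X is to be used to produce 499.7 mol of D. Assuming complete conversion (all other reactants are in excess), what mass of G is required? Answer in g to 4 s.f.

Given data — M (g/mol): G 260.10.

389900 g

n(D) = 499.7 mol
n(G) = (3/1) × 499.7 = 1499 mol
mass = 1499 × 260.10 = 389900 g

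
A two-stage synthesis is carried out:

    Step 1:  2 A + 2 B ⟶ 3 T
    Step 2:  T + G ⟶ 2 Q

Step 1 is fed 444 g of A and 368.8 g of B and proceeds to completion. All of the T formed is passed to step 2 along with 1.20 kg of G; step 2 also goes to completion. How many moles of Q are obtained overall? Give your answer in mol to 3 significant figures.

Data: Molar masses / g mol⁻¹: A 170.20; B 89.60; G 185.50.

Step 1:
n(A) = 444.0 / 170.20 = 2.609 mol
n(B) = 368.8 / 89.60 = 4.116 mol
n/ν for A = 2.609/2 = 1.305
n/ν for B = 4.116/2 = 2.058
Smallest n/ν is A → limiting reagent.
n(T) produced = (3/2) × 2.609 = 3.914 mol
Step 2:
n(T) available = 3.914 mol
n(G) = 1.200×1000 / 185.50 = 6.469 mol
n/ν for T = 3.914/1 = 3.914
n/ν for G = 6.469/1 = 6.469
Smallest n/ν is T → limiting reagent.
n(Q) = (2/1) × 3.914 = 7.828 mol

7.83 mol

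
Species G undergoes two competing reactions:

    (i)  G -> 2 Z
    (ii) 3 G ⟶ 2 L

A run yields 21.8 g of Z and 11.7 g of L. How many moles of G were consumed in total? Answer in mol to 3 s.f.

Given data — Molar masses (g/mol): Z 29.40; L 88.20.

n(Z) = 21.8 / 29.40 = 0.7415 mol
n(L) = 11.7 / 88.20 = 0.1327 mol
n(G) via (i) = (1/2)×0.7415 = 0.3708 mol
n(G) via (ii) = (3/2)×0.1327 = 0.1991 mol
total n(G) = 0.3708 + 0.1991 = 0.5699 mol

0.570 mol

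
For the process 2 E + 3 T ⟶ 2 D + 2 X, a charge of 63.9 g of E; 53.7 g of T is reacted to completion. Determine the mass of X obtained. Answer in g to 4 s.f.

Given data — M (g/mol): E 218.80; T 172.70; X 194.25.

n(E) = 63.90 / 218.80 = 0.2920 mol
n(T) = 53.70 / 172.70 = 0.3109 mol
n/ν for E = 0.2920/2 = 0.1460
n/ν for T = 0.3109/3 = 0.1036
Smallest n/ν is T → limiting reagent.
n(X) = (2/3) × 0.3109 = 0.2073 mol
mass = 0.2073 × 194.25 = 40.27 g

40.27 g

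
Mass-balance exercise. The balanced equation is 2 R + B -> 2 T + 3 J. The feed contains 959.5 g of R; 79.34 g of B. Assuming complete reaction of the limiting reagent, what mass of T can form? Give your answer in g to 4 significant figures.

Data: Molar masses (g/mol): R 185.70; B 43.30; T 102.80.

376.7 g

n(R) = 959.5 / 185.70 = 5.167 mol
n(B) = 79.34 / 43.30 = 1.832 mol
n/ν → R: 2.584, B: 1.832; B is limiting.
n(T) = (2/1) × 1.832 = 3.664 mol
mass = 3.664 × 102.80 = 376.7 g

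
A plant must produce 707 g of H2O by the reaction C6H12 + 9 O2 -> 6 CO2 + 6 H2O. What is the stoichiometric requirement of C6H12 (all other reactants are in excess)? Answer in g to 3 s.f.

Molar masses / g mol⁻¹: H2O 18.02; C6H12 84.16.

550 g

n(H2O) = 707 / 18.02 = 39.23 mol
n(C6H12) = (1/6) × 39.23 = 6.538 mol
mass = 6.538 × 84.16 = 550.2 g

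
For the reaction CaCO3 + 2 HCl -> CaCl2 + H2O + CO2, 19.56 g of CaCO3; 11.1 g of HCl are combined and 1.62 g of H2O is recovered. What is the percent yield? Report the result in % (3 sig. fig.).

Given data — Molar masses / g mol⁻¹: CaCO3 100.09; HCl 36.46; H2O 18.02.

59.1 %

n(CaCO3) = 19.56 / 100.09 = 0.1954 mol
n(HCl) = 11.10 / 36.46 = 0.3044 mol
n/ν for CaCO3 = 0.1954/1 = 0.1954
n/ν for HCl = 0.3044/2 = 0.1522
Smallest n/ν is HCl → limiting reagent.
theoretical n(H2O) = (1/2) × 0.3044 = 0.1522 mol → 2.743 g
% yield = 1.62 / 2.743 × 100 = 59.06 %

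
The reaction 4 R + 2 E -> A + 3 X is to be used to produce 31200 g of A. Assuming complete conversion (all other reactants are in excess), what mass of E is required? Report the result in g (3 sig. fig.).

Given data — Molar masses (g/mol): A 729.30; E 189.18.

16200 g

n(A) = 31200 / 729.30 = 42.78 mol
n(E) = (2/1) × 42.78 = 85.56 mol
mass = 85.56 × 189.18 = 16190 g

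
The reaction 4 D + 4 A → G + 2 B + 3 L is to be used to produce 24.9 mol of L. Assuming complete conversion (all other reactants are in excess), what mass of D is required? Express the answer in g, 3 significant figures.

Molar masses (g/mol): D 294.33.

n(L) = 24.90 mol
n(D) = (4/3) × 24.90 = 33.20 mol
mass = 33.20 × 294.33 = 9772 g

9770 g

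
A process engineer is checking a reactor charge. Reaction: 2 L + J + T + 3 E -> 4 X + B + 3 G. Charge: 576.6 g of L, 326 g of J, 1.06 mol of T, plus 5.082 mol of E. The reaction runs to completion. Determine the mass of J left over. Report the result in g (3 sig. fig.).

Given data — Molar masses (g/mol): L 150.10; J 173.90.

142 g

n(L) = 576.6 / 150.10 = 3.841 mol
n(J) = 326.0 / 173.90 = 1.875 mol
n(T) = 1.060 mol
n(E) = 5.082 mol
n/ν for L = 3.841/2 = 1.921
n/ν for J = 1.875/1 = 1.875
n/ν for T = 1.060/1 = 1.060
n/ν for E = 5.082/3 = 1.694
Smallest n/ν is T → limiting reagent.
J consumed = (1/1) × 1.060 = 1.060 mol
J remaining = 1.875 − 1.060 = 0.8150 mol
mass = 0.8150 × 173.90 = 141.7 g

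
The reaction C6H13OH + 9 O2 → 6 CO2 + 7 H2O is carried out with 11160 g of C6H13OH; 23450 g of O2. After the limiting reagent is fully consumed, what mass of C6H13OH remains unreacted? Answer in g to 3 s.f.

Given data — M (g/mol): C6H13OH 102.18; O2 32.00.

2840 g

n(C6H13OH) = 11160 / 102.18 = 109.2 mol
n(O2) = 23450 / 32.00 = 732.8 mol
n/ν for C6H13OH = 109.2/1 = 109.2
n/ν for O2 = 732.8/9 = 81.42
Smallest n/ν is O2 → limiting reagent.
C6H13OH consumed = (1/9) × 732.8 = 81.42 mol
C6H13OH remaining = 109.2 − 81.42 = 27.78 mol
mass = 27.78 × 102.18 = 2839 g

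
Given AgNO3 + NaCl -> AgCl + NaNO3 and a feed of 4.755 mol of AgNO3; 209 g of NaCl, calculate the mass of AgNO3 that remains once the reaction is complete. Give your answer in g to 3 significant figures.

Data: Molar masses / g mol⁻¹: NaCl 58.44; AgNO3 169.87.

n(AgNO3) = 4.755 mol
n(NaCl) = 209.0 / 58.44 = 3.576 mol
n/ν for AgNO3 = 4.755/1 = 4.755
n/ν for NaCl = 3.576/1 = 3.576
Smallest n/ν is NaCl → limiting reagent.
AgNO3 consumed = (1/1) × 3.576 = 3.576 mol
AgNO3 remaining = 4.755 − 3.576 = 1.179 mol
mass = 1.179 × 169.87 = 200.3 g

200 g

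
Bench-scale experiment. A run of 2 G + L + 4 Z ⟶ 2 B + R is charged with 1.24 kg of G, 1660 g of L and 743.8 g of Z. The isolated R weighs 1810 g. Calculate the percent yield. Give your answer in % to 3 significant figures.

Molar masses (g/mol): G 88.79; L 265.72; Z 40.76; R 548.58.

n(G) = 1.240×1000 / 88.79 = 13.97 mol
n(L) = 1660 / 265.72 = 6.247 mol
n(Z) = 743.8 / 40.76 = 18.25 mol
n/ν for G = 13.97/2 = 6.985
n/ν for L = 6.247/1 = 6.247
n/ν for Z = 18.25/4 = 4.563
Smallest n/ν is Z → limiting reagent.
theoretical n(R) = (1/4) × 18.25 = 4.563 mol → 2503 g
% yield = 1810 / 2503 × 100 = 72.31 %

72.3 %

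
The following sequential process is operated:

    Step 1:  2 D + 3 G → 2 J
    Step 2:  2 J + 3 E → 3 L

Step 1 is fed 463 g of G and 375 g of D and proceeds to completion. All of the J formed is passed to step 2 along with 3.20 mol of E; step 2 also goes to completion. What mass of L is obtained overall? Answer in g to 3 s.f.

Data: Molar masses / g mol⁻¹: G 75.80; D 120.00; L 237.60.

Step 1:
n(G) = 463.0 / 75.80 = 6.108 mol
n(D) = 375.0 / 120.00 = 3.125 mol
n/ν → G: 2.036, D: 1.563; D is limiting.
n(J) produced = (2/2) × 3.125 = 3.125 mol
Step 2:
n(J) available = 3.125 mol
n(E) = 3.200 mol
n/ν → J: 1.563, E: 1.067; E is limiting.
n(L) = (3/3) × 3.200 = 3.200 mol
mass = 3.200 × 237.60 = 760.3 g

760 g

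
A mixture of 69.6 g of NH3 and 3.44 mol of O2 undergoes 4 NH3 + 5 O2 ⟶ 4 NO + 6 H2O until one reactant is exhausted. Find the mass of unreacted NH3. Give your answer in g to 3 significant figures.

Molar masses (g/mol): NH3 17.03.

n(NH3) = 69.60 / 17.03 = 4.087 mol
n(O2) = 3.440 mol
n/ν for NH3 = 4.087/4 = 1.022
n/ν for O2 = 3.440/5 = 0.6880
Smallest n/ν is O2 → limiting reagent.
NH3 consumed = (4/5) × 3.440 = 2.752 mol
NH3 remaining = 4.087 − 2.752 = 1.335 mol
mass = 1.335 × 17.03 = 22.74 g

22.7 g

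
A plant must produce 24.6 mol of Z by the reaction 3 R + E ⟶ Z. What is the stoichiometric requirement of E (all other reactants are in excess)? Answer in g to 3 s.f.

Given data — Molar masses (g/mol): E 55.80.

1370 g

n(Z) = 24.60 mol
n(E) = (1/1) × 24.60 = 24.60 mol
mass = 24.60 × 55.80 = 1373 g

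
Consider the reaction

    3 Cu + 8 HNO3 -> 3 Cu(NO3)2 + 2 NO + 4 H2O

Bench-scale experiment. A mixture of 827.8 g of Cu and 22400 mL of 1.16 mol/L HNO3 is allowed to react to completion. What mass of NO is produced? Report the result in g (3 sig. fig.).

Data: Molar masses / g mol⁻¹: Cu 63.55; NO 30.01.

n(Cu) = 827.8 / 63.55 = 13.03 mol
n(HNO3) = 1.16 × 22400/1000 = 25.98 mol
n/ν → Cu: 4.343, HNO3: 3.248; HNO3 is limiting.
n(NO) = (2/8) × 25.98 = 6.495 mol
mass = 6.495 × 30.01 = 194.9 g

195 g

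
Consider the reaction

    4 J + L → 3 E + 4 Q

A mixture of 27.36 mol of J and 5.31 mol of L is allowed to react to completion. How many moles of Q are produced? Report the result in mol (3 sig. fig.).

21.2 mol

n(J) = 27.36 mol
n(L) = 5.310 mol
n/ν → J: 6.840, L: 5.310; L is limiting.
n(Q) = (4/1) × 5.310 = 21.24 mol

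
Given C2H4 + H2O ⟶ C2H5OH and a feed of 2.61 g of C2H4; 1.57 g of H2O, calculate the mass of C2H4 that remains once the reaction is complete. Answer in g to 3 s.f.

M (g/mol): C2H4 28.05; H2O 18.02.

n(C2H4) = 2.610 / 28.05 = 0.09305 mol
n(H2O) = 1.570 / 18.02 = 0.08713 mol
n/ν → C2H4: 0.09305, H2O: 0.08713; H2O is limiting.
C2H4 consumed = (1/1) × 0.08713 = 0.08713 mol
C2H4 remaining = 0.09305 − 0.08713 = 0.005920 mol
mass = 0.005920 × 28.05 = 0.1661 g

0.166 g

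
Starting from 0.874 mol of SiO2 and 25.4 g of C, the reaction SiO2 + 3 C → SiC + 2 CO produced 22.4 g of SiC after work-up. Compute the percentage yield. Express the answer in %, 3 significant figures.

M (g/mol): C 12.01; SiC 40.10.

79.2 %

n(SiO2) = 0.8740 mol
n(C) = 25.40 / 12.01 = 2.115 mol
n/ν for SiO2 = 0.8740/1 = 0.8740
n/ν for C = 2.115/3 = 0.7050
Smallest n/ν is C → limiting reagent.
theoretical n(SiC) = (1/3) × 2.115 = 0.7050 mol → 28.27 g
% yield = 22.4 / 28.27 × 100 = 79.24 %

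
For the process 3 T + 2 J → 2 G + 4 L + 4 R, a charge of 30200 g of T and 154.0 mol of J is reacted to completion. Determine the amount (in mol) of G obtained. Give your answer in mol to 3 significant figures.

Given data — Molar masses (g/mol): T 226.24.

89.0 mol

n(T) = 30200 / 226.24 = 133.5 mol
n(J) = 154.0 mol
n/ν → T: 44.50, J: 77.00; T is limiting.
n(G) = (2/3) × 133.5 = 89.00 mol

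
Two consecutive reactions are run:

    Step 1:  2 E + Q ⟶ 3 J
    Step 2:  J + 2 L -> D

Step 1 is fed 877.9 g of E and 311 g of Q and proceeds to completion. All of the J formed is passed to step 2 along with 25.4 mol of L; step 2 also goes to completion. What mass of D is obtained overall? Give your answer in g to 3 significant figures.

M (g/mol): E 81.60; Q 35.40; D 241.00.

Step 1:
n(E) = 877.9 / 81.60 = 10.76 mol
n(Q) = 311.0 / 35.40 = 8.785 mol
n/ν for E = 10.76/2 = 5.380
n/ν for Q = 8.785/1 = 8.785
Smallest n/ν is E → limiting reagent.
n(J) produced = (3/2) × 10.76 = 16.14 mol
Step 2:
n(J) available = 16.14 mol
n(L) = 25.40 mol
n/ν for J = 16.14/1 = 16.14
n/ν for L = 25.40/2 = 12.70
Smallest n/ν is L → limiting reagent.
n(D) = (1/2) × 25.40 = 12.70 mol
mass = 12.70 × 241.00 = 3061 g

3060 g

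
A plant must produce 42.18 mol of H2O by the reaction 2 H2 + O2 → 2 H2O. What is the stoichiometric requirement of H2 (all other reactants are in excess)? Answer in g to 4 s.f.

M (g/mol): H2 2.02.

n(H2O) = 42.18 mol
n(H2) = (2/2) × 42.18 = 42.18 mol
mass = 42.18 × 2.02 = 85.20 g

85.20 g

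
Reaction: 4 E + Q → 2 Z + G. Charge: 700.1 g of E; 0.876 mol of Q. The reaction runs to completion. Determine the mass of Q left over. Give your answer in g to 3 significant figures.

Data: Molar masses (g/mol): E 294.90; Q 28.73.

n(E) = 700.1 / 294.90 = 2.374 mol
n(Q) = 0.8760 mol
n/ν → E: 0.5935, Q: 0.8760; E is limiting.
Q consumed = (1/4) × 2.374 = 0.5935 mol
Q remaining = 0.8760 − 0.5935 = 0.2825 mol
mass = 0.2825 × 28.73 = 8.116 g

8.12 g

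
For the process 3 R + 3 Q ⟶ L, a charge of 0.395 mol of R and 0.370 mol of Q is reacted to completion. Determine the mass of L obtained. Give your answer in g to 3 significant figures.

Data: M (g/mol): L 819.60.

n(R) = 0.3950 mol
n(Q) = 0.3700 mol
n/ν → R: 0.1317, Q: 0.1233; Q is limiting.
n(L) = (1/3) × 0.3700 = 0.1233 mol
mass = 0.1233 × 819.60 = 101.1 g

101 g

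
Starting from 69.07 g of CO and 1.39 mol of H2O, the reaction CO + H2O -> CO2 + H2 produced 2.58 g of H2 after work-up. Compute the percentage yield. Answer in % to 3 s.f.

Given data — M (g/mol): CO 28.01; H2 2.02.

n(CO) = 69.07 / 28.01 = 2.466 mol
n(H2O) = 1.390 mol
n/ν for CO = 2.466/1 = 2.466
n/ν for H2O = 1.390/1 = 1.390
Smallest n/ν is H2O → limiting reagent.
theoretical n(H2) = (1/1) × 1.390 = 1.390 mol → 2.808 g
% yield = 2.58 / 2.808 × 100 = 91.88 %

91.9 %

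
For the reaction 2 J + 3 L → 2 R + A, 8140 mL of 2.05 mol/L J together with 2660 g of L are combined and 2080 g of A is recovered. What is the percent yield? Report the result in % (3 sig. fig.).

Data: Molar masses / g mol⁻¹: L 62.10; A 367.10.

67.9 %

n(J) = 2.05 × 8140/1000 = 16.69 mol
n(L) = 2660 / 62.10 = 42.83 mol
n/ν → J: 8.345, L: 14.28; J is limiting.
theoretical n(A) = (1/2) × 16.69 = 8.345 mol → 3063 g
% yield = 2080 / 3063 × 100 = 67.91 %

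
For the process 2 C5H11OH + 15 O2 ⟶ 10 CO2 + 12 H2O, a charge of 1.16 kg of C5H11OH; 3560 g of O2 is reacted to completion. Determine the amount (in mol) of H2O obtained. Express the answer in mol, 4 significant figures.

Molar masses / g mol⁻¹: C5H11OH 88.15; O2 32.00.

n(C5H11OH) = 1.160×1000 / 88.15 = 13.16 mol
n(O2) = 3560 / 32.00 = 111.3 mol
n/ν for C5H11OH = 13.16/2 = 6.580
n/ν for O2 = 111.3/15 = 7.420
Smallest n/ν is C5H11OH → limiting reagent.
n(H2O) = (12/2) × 13.16 = 78.96 mol

78.96 mol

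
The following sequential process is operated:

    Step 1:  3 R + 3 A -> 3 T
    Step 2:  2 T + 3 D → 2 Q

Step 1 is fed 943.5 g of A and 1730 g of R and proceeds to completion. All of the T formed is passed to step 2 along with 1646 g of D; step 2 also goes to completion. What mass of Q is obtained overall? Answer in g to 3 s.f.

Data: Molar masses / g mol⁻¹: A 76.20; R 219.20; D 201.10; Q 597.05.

3260 g

Step 1:
n(A) = 943.5 / 76.20 = 12.38 mol
n(R) = 1730 / 219.20 = 7.892 mol
n/ν for A = 12.38/3 = 4.127
n/ν for R = 7.892/3 = 2.631
Smallest n/ν is R → limiting reagent.
n(T) produced = (3/3) × 7.892 = 7.892 mol
Step 2:
n(T) available = 7.892 mol
n(D) = 1646 / 201.10 = 8.185 mol
n/ν for T = 7.892/2 = 3.946
n/ν for D = 8.185/3 = 2.728
Smallest n/ν is D → limiting reagent.
n(Q) = (2/3) × 8.185 = 5.457 mol
mass = 5.457 × 597.05 = 3258 g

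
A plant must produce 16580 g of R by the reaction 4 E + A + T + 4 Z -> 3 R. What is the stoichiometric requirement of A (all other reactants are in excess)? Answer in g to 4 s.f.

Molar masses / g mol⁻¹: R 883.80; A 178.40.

1116 g

n(R) = 16580 / 883.80 = 18.76 mol
n(A) = (1/3) × 18.76 = 6.253 mol
mass = 6.253 × 178.40 = 1116 g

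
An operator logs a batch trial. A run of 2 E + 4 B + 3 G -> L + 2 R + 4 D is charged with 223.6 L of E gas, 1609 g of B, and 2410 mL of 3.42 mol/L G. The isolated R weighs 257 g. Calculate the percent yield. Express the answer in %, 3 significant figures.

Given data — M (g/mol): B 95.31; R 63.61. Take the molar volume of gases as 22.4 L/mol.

73.5 %

n(E) = 223.6 / 22.4 = 9.982 mol
n(B) = 1609 / 95.31 = 16.88 mol
n(G) = 3.42 × 2410/1000 = 8.242 mol
n/ν → E: 4.991, B: 4.220, G: 2.747; G is limiting.
theoretical n(R) = (2/3) × 8.242 = 5.495 mol → 349.5 g
% yield = 257 / 349.5 × 100 = 73.53 %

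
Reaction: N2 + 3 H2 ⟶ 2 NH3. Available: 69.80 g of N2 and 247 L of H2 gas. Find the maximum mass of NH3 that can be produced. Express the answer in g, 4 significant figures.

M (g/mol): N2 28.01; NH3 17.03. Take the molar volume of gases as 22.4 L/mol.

n(N2) = 69.80 / 28.01 = 2.492 mol
n(H2) = 247.0 / 22.4 = 11.03 mol
n/ν for N2 = 2.492/1 = 2.492
n/ν for H2 = 11.03/3 = 3.677
Smallest n/ν is N2 → limiting reagent.
n(NH3) = (2/1) × 2.492 = 4.984 mol
mass = 4.984 × 17.03 = 84.88 g

84.88 g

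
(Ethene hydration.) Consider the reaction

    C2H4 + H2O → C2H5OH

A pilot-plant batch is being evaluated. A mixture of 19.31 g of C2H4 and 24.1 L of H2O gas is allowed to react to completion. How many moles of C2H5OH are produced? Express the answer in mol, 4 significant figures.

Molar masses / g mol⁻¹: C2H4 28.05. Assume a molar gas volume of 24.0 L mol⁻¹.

0.6884 mol

n(C2H4) = 19.31 / 28.05 = 0.6884 mol
n(H2O) = 24.10 / 24.0 = 1.004 mol
n/ν → C2H4: 0.6884, H2O: 1.004; C2H4 is limiting.
n(C2H5OH) = (1/1) × 0.6884 = 0.6884 mol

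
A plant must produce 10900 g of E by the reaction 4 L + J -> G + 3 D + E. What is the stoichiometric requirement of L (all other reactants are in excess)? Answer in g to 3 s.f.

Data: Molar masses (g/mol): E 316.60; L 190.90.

26300 g

n(E) = 10900 / 316.60 = 34.43 mol
n(L) = (4/1) × 34.43 = 137.7 mol
mass = 137.7 × 190.90 = 26290 g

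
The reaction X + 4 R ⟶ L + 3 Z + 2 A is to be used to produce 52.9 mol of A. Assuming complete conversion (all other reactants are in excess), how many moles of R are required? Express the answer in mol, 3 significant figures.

n(A) = 52.90 mol
n(R) = (4/2) × 52.90 = 105.8 mol

106 mol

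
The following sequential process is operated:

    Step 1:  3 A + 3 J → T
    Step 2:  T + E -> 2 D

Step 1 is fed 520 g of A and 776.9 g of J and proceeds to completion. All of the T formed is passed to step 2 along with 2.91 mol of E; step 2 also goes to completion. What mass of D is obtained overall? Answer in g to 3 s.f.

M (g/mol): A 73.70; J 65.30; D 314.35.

1480 g

Step 1:
n(A) = 520.0 / 73.70 = 7.056 mol
n(J) = 776.9 / 65.30 = 11.90 mol
n/ν for A = 7.056/3 = 2.352
n/ν for J = 11.90/3 = 3.967
Smallest n/ν is A → limiting reagent.
n(T) produced = (1/3) × 7.056 = 2.352 mol
Step 2:
n(T) available = 2.352 mol
n(E) = 2.910 mol
n/ν for T = 2.352/1 = 2.352
n/ν for E = 2.910/1 = 2.910
Smallest n/ν is T → limiting reagent.
n(D) = (2/1) × 2.352 = 4.704 mol
mass = 4.704 × 314.35 = 1479 g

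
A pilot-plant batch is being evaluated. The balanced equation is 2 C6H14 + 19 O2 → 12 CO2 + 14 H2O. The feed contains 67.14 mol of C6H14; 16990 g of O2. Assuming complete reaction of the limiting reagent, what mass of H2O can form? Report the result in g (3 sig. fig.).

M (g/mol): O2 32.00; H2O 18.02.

7050 g

n(C6H14) = 67.14 mol
n(O2) = 16990 / 32.00 = 530.9 mol
n/ν for C6H14 = 67.14/2 = 33.57
n/ν for O2 = 530.9/19 = 27.94
Smallest n/ν is O2 → limiting reagent.
n(H2O) = (14/19) × 530.9 = 391.2 mol
mass = 391.2 × 18.02 = 7049 g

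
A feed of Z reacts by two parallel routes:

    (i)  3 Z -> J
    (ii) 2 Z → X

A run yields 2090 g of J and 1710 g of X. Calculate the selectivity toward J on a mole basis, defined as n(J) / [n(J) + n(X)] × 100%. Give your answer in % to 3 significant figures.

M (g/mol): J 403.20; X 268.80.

44.9 %

n(J) = 2090 / 403.20 = 5.184 mol
n(X) = 1710 / 268.80 = 6.362 mol
selectivity = 5.184/(5.184+6.362) × 100 = 44.90 %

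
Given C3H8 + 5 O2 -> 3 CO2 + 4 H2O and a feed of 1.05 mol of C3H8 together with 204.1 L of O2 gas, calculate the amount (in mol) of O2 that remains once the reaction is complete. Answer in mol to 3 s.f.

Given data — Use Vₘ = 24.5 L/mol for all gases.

n(C3H8) = 1.050 mol
n(O2) = 204.1 / 24.5 = 8.331 mol
n/ν → C3H8: 1.050, O2: 1.666; C3H8 is limiting.
O2 consumed = (5/1) × 1.050 = 5.250 mol
O2 remaining = 8.331 − 5.250 = 3.081 mol

3.08 mol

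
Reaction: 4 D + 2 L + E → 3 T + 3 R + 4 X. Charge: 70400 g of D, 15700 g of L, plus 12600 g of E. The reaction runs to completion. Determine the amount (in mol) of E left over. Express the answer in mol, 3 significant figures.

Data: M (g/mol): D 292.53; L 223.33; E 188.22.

n(D) = 70400 / 292.53 = 240.7 mol
n(L) = 15700 / 223.33 = 70.30 mol
n(E) = 12600 / 188.22 = 66.94 mol
n/ν → D: 60.18, L: 35.15, E: 66.94; L is limiting.
E consumed = (1/2) × 70.30 = 35.15 mol
E remaining = 66.94 − 35.15 = 31.79 mol

31.8 mol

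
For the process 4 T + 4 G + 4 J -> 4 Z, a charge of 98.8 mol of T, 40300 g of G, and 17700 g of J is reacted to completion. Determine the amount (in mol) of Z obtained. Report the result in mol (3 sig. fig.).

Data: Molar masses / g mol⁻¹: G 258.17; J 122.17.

n(T) = 98.80 mol
n(G) = 40300 / 258.17 = 156.1 mol
n(J) = 17700 / 122.17 = 144.9 mol
n/ν for T = 98.80/4 = 24.70
n/ν for G = 156.1/4 = 39.03
n/ν for J = 144.9/4 = 36.23
Smallest n/ν is T → limiting reagent.
n(Z) = (4/4) × 98.80 = 98.80 mol

98.8 mol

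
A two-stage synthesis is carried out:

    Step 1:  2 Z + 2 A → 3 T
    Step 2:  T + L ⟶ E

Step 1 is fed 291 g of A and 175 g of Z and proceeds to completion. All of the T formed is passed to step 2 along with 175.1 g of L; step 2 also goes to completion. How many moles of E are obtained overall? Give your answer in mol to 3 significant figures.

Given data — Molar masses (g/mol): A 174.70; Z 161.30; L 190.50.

0.919 mol

Step 1:
n(A) = 291.0 / 174.70 = 1.666 mol
n(Z) = 175.0 / 161.30 = 1.085 mol
n/ν for A = 1.666/2 = 0.8330
n/ν for Z = 1.085/2 = 0.5425
Smallest n/ν is Z → limiting reagent.
n(T) produced = (3/2) × 1.085 = 1.628 mol
Step 2:
n(T) available = 1.628 mol
n(L) = 175.1 / 190.50 = 0.9192 mol
n/ν for T = 1.628/1 = 1.628
n/ν for L = 0.9192/1 = 0.9192
Smallest n/ν is L → limiting reagent.
n(E) = (1/1) × 0.9192 = 0.9192 mol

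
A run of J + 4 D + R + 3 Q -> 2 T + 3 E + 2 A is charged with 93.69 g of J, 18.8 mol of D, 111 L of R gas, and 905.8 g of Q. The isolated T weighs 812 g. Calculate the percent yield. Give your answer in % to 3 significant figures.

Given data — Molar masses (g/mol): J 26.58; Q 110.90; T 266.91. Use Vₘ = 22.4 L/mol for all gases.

n(J) = 93.69 / 26.58 = 3.525 mol
n(D) = 18.80 mol
n(R) = 111.0 / 22.4 = 4.955 mol
n(Q) = 905.8 / 110.90 = 8.168 mol
n/ν for J = 3.525/1 = 3.525
n/ν for D = 18.80/4 = 4.700
n/ν for R = 4.955/1 = 4.955
n/ν for Q = 8.168/3 = 2.723
Smallest n/ν is Q → limiting reagent.
theoretical n(T) = (2/3) × 8.168 = 5.445 mol → 1453 g
% yield = 812 / 1453 × 100 = 55.88 %

55.9 %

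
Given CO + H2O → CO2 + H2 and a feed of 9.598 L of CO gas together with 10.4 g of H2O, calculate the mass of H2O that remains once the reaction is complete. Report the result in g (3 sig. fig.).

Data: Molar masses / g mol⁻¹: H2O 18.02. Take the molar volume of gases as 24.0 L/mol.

n(CO) = 9.598 / 24.0 = 0.3999 mol
n(H2O) = 10.40 / 18.02 = 0.5771 mol
n/ν for CO = 0.3999/1 = 0.3999
n/ν for H2O = 0.5771/1 = 0.5771
Smallest n/ν is CO → limiting reagent.
H2O consumed = (1/1) × 0.3999 = 0.3999 mol
H2O remaining = 0.5771 − 0.3999 = 0.1772 mol
mass = 0.1772 × 18.02 = 3.193 g

3.19 g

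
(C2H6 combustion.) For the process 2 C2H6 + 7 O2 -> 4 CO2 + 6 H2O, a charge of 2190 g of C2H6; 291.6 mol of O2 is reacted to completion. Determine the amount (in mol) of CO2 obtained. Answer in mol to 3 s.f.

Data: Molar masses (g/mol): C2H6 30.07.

146 mol

n(C2H6) = 2190 / 30.07 = 72.83 mol
n(O2) = 291.6 mol
n/ν for C2H6 = 72.83/2 = 36.42
n/ν for O2 = 291.6/7 = 41.66
Smallest n/ν is C2H6 → limiting reagent.
n(CO2) = (4/2) × 72.83 = 145.7 mol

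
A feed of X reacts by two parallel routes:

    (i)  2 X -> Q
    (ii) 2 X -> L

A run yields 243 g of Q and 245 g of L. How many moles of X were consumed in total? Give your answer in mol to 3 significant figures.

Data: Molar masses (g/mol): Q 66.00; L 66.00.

14.8 mol

n(Q) = 243 / 66.00 = 3.682 mol
n(L) = 245 / 66.00 = 3.712 mol
n(X) via (i) = (2/1)×3.682 = 7.364 mol
n(X) via (ii) = (2/1)×3.712 = 7.424 mol
total n(X) = 7.364 + 7.424 = 14.79 mol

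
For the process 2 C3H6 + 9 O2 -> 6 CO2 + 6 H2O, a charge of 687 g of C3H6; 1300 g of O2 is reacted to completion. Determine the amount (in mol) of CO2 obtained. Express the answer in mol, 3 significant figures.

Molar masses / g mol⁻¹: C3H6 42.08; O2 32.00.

n(C3H6) = 687.0 / 42.08 = 16.33 mol
n(O2) = 1300 / 32.00 = 40.63 mol
n/ν → C3H6: 8.165, O2: 4.514; O2 is limiting.
n(CO2) = (6/9) × 40.63 = 27.09 mol

27.1 mol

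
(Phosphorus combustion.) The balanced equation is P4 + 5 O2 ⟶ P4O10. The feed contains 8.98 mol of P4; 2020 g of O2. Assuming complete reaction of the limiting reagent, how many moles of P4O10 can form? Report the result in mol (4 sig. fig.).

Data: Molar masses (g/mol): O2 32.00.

8.980 mol

n(P4) = 8.980 mol
n(O2) = 2020 / 32.00 = 63.13 mol
n/ν for P4 = 8.980/1 = 8.980
n/ν for O2 = 63.13/5 = 12.63
Smallest n/ν is P4 → limiting reagent.
n(P4O10) = (1/1) × 8.980 = 8.980 mol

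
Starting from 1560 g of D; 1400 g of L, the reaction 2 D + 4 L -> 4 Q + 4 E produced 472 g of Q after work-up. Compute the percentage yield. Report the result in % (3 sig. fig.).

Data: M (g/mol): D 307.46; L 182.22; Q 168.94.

36.4 %

n(D) = 1560 / 307.46 = 5.074 mol
n(L) = 1400 / 182.22 = 7.683 mol
n/ν for D = 5.074/2 = 2.537
n/ν for L = 7.683/4 = 1.921
Smallest n/ν is L → limiting reagent.
theoretical n(Q) = (4/4) × 7.683 = 7.683 mol → 1298 g
% yield = 472 / 1298 × 100 = 36.36 %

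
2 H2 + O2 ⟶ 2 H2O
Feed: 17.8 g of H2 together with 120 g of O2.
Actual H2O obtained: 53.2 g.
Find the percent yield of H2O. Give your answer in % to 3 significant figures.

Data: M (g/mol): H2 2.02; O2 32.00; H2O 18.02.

39.4 %

n(H2) = 17.80 / 2.02 = 8.812 mol
n(O2) = 120.0 / 32.00 = 3.750 mol
n/ν → H2: 4.406, O2: 3.750; O2 is limiting.
theoretical n(H2O) = (2/1) × 3.750 = 7.500 mol → 135.2 g
% yield = 53.2 / 135.2 × 100 = 39.35 %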